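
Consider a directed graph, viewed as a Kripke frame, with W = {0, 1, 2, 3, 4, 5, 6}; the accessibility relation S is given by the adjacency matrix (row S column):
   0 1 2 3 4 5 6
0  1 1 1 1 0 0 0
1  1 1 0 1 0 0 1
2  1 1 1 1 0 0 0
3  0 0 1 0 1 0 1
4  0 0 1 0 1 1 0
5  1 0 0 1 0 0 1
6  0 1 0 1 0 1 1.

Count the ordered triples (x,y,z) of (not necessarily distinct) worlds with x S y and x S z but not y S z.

33

Enumerating: (0,1,2), (0,3,0), (0,3,1), (0,3,3), (1,0,6), (1,3,0), (1,3,1), (1,3,3), (1,6,0), (2,1,2), (2,3,0), (2,3,1), … and 21 more.
Total: 33.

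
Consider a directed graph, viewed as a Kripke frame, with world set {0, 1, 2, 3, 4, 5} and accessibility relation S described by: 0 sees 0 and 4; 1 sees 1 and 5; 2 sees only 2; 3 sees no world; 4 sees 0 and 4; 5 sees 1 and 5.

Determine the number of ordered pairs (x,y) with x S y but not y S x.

S is symmetric; there are no such tuples.

0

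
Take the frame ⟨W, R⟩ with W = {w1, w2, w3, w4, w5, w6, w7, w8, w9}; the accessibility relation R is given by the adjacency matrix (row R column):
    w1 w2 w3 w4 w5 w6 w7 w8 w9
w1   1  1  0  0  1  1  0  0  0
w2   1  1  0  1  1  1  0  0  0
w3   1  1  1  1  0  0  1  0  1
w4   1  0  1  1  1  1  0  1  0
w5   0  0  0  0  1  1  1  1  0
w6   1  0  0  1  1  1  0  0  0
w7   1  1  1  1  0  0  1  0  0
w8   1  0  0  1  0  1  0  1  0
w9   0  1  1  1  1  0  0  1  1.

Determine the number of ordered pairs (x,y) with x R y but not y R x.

19

Enumerating: (w1,w5), (w2,w4), (w2,w5), (w2,w6), (w3,w1), (w3,w2), (w4,w1), (w4,w5), (w5,w7), (w5,w8), (w7,w1), (w7,w2), … and 7 more.
Total: 19.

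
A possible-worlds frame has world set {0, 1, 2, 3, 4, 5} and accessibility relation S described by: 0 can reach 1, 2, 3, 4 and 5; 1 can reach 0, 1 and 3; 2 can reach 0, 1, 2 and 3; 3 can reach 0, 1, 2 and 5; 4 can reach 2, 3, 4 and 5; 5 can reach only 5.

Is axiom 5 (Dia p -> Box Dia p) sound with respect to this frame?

Axiom 5 corresponds to the accessibility relation being Euclidean.
Euclidean: no — 0 S 1 and 0 S 2, but not 1 S 2.

No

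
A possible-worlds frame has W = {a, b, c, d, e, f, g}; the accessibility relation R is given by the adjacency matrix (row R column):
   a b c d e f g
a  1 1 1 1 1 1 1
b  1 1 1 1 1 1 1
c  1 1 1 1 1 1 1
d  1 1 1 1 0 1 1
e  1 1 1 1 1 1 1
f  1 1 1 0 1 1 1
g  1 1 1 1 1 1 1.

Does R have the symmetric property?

Symmetric: no — d R f but not f R d.

No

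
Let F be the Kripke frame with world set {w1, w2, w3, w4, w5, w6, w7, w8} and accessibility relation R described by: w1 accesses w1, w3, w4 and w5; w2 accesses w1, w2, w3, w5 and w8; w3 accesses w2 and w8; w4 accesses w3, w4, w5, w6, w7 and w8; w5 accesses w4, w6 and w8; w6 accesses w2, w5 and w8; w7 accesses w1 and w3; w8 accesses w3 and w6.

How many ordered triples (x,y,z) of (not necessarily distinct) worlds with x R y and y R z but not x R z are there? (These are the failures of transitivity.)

40

Enumerating: (w1,w3,w2), (w1,w3,w8), (w1,w4,w6), (w1,w4,w7), (w1,w4,w8), (w1,w5,w6), (w1,w5,w8), (w2,w1,w4), (w2,w5,w4), (w2,w5,w6), (w2,w8,w6), (w3,w2,w1), … and 28 more.
Total: 40.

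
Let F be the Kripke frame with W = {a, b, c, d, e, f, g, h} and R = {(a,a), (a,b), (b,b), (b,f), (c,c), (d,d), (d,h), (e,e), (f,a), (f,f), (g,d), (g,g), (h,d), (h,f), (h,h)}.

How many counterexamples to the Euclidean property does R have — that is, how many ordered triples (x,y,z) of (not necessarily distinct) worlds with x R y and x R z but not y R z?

7

Enumerating: (a,b,a), (b,f,b), (f,a,f), (g,d,g), (h,d,f), (h,f,d), (h,f,h).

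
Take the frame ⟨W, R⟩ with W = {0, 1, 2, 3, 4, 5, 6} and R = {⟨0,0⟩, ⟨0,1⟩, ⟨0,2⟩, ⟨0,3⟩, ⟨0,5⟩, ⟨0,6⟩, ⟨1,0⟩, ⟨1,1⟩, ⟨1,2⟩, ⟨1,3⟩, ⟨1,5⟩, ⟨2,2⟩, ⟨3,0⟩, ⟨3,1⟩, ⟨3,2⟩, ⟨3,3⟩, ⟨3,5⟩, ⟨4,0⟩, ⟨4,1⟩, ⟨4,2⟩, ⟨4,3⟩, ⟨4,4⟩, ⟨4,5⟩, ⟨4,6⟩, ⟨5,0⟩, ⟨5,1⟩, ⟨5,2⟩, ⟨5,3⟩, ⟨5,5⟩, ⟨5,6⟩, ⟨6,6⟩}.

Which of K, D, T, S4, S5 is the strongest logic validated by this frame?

T

Serial (axiom D): yes — every world has a successor (e.g. 0 R 0).
Reflexive (axiom T): yes — every world is R-related to itself.
Transitive (axiom 4): no — 1 R 0 and 0 R 6, but not 1 R 6.
Euclidean (axiom 5): no — 0 R 1 and 0 R 6, but not 1 R 6.
So F validates K, D, T; S4 would additionally require R to be transitive. The strongest is T.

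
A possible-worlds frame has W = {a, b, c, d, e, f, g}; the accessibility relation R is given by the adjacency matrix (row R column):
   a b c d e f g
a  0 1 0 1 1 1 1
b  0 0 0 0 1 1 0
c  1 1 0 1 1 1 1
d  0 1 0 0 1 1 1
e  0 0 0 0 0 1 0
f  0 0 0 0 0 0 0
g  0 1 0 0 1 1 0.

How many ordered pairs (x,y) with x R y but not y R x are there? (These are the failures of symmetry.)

21

Enumerating: (a,b), (a,d), (a,e), (a,f), (a,g), (b,e), (b,f), (c,a), (c,b), (c,d), (c,e), (c,f), … and 9 more.
Total: 21.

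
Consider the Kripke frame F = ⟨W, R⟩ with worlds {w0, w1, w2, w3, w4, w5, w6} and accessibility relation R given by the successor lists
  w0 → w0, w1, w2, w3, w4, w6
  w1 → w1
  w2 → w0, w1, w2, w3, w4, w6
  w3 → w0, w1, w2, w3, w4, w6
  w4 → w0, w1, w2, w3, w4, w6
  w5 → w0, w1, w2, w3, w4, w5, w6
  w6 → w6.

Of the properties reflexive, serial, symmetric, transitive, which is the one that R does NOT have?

symmetric

Reflexive: yes — every world is R-related to itself.
Serial: yes — every world has a successor (e.g. w0 R w0).
Symmetric: no — w0 R w1 but not w1 R w0.
Transitive: yes — every two-step R-path is closed by a direct edge.
Only symmetric fails.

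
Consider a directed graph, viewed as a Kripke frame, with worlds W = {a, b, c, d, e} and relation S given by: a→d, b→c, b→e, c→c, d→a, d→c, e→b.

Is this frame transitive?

No

Transitive: no — a S d and d S c, but not a S c.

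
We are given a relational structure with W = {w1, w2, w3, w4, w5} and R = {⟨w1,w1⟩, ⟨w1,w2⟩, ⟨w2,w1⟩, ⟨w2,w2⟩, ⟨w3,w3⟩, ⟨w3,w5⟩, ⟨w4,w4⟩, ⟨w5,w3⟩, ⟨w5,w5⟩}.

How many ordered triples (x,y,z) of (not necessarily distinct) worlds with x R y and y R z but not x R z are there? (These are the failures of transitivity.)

0

R is transitive; there are no such tuples.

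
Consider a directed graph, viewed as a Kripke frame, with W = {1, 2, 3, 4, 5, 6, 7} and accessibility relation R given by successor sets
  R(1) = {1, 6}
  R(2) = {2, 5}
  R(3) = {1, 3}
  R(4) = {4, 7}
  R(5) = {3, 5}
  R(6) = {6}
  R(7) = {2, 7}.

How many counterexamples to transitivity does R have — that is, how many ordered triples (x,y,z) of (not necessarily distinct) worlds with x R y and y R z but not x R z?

5

Enumerating: (2,5,3), (3,1,6), (4,7,2), (5,3,1), (7,2,5).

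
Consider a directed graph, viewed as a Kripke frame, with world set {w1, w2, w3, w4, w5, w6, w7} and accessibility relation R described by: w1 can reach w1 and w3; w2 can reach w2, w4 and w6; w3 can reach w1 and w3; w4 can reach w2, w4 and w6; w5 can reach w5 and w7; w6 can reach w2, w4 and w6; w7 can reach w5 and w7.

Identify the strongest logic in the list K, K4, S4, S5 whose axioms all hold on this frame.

Transitive (axiom 4): yes — every two-step R-path is closed by a direct edge.
Reflexive (axiom T): yes — every world is R-related to itself.
Euclidean (axiom 5): yes — any two successors of a common world are R-related.
So F validates K, K4, S4, S5. The strongest is S5.

S5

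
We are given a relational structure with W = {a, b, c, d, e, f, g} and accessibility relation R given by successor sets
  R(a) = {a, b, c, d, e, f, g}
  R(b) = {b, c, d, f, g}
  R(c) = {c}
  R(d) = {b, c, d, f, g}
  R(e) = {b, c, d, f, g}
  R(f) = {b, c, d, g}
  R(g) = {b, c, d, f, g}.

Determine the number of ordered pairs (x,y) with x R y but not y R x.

Enumerating: (a,b), (a,c), (a,d), (a,e), (a,f), (a,g), (b,c), (d,c), (e,b), (e,c), (e,d), (e,f), (e,g), (f,c), (g,c).

15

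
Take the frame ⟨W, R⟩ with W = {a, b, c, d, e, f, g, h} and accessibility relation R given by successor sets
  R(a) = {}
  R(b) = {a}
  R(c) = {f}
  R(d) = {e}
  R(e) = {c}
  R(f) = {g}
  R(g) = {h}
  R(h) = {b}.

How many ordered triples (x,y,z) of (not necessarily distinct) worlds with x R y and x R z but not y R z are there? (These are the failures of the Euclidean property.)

7

Enumerating: (b,a,a), (c,f,f), (d,e,e), (e,c,c), (f,g,g), (g,h,h), (h,b,b).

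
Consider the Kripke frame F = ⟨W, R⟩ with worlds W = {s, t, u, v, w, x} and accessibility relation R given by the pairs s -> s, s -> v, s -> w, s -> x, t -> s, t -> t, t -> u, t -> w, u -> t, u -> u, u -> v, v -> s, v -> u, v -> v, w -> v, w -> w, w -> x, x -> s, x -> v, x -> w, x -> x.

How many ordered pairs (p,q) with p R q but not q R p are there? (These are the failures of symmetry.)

Enumerating: (s,w), (t,s), (t,w), (w,v), (x,v).

5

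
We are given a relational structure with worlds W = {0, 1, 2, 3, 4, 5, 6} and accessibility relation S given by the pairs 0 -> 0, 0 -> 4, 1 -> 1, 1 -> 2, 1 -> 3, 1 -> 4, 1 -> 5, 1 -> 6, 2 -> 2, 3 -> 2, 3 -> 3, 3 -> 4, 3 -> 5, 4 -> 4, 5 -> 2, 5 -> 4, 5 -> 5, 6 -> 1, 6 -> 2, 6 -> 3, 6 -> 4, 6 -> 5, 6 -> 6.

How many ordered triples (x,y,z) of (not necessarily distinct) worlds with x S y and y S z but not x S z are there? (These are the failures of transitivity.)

S is transitive; there are no such tuples.

0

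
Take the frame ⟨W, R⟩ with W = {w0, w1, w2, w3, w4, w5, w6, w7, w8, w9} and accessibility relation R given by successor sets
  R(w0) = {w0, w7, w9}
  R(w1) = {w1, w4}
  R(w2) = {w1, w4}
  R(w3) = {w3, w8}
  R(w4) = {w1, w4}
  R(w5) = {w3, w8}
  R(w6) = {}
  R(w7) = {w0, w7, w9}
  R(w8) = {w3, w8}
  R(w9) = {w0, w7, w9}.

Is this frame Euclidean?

Euclidean: yes — any two successors of a common world are R-related.

Yes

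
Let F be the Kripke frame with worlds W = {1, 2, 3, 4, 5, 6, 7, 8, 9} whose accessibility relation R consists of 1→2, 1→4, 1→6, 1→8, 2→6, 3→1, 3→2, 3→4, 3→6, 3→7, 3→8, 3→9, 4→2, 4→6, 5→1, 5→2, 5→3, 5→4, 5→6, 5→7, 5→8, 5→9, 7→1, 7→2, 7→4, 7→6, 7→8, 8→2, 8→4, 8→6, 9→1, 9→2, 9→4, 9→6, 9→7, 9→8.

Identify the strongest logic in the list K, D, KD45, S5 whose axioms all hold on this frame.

Serial (axiom D): no — 6 has no R-successor.
Euclidean (axiom 5): no — 1 R 2 and 1 R 4, but not 2 R 4.
Transitive (axiom 4): yes — every two-step R-path is closed by a direct edge.
Reflexive (axiom T): no — 1 is not related to itself.
So F validates K; D would additionally require R to be serial. The strongest is K.

K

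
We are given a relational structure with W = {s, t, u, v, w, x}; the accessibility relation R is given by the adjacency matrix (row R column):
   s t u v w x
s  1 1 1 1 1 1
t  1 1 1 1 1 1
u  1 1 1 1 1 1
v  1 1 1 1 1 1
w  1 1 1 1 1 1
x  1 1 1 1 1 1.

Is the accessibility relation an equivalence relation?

Yes

Reflexive: yes — every world is R-related to itself.
Symmetric: yes — every pair in R has its reverse in R.
Transitive: yes — every two-step R-path is closed by a direct edge.
So R is an equivalence relation.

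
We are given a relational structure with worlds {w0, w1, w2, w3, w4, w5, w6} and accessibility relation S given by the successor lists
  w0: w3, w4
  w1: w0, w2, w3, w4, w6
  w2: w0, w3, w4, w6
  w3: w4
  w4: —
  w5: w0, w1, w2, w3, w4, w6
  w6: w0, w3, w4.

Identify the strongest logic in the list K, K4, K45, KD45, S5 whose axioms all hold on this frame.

K4

Transitive (axiom 4): yes — every two-step S-path is closed by a direct edge.
Euclidean (axiom 5): no — w0 S w4 and w0 S w3, but not w4 S w3.
Serial (axiom D): no — w4 has no S-successor.
Reflexive (axiom T): no — w0 is not related to itself.
So F validates K, K4; K45 would additionally require S to be Euclidean. The strongest is K4.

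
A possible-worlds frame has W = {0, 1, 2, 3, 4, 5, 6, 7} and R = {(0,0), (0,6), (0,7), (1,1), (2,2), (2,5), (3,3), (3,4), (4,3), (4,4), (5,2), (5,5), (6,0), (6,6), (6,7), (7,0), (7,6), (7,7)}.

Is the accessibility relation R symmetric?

Symmetric: yes — every pair in R has its reverse in R.

Yes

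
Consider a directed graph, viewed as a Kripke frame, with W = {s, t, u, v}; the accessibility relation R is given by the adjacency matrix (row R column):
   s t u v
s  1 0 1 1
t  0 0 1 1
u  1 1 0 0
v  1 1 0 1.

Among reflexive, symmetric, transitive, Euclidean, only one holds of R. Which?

Reflexive: no — t is not related to itself.
Symmetric: yes — every pair in R has its reverse in R.
Transitive: no — s R u and u R t, but not s R t.
Euclidean: no — s R u and s R v, but not u R v.
Only symmetric holds.

symmetric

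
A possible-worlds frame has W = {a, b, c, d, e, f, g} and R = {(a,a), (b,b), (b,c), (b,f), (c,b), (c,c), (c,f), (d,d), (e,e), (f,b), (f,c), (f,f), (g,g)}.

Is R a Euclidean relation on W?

Yes

Euclidean: yes — any two successors of a common world are R-related.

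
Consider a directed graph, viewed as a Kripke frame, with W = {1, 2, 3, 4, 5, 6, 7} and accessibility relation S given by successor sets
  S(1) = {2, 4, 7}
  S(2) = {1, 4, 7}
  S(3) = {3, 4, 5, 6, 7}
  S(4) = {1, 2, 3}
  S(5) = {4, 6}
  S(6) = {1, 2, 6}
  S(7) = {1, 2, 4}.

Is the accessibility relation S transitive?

Transitive: no — 1 S 4 and 4 S 3, but not 1 S 3.

No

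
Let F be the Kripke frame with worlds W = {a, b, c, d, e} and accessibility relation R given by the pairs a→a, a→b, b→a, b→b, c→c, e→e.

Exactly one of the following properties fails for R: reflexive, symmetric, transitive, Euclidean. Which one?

reflexive

Reflexive: no — d is not related to itself.
Symmetric: yes — every pair in R has its reverse in R.
Transitive: yes — every two-step R-path is closed by a direct edge.
Euclidean: yes — any two successors of a common world are R-related.
Only reflexive fails.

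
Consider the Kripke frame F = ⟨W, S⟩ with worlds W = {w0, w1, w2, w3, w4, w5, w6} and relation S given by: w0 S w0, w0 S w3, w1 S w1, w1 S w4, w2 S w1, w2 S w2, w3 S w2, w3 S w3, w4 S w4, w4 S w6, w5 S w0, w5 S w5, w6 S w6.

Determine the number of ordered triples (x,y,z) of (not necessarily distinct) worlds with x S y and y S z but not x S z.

Enumerating: (w0,w3,w2), (w1,w4,w6), (w2,w1,w4), (w3,w2,w1), (w5,w0,w3).

5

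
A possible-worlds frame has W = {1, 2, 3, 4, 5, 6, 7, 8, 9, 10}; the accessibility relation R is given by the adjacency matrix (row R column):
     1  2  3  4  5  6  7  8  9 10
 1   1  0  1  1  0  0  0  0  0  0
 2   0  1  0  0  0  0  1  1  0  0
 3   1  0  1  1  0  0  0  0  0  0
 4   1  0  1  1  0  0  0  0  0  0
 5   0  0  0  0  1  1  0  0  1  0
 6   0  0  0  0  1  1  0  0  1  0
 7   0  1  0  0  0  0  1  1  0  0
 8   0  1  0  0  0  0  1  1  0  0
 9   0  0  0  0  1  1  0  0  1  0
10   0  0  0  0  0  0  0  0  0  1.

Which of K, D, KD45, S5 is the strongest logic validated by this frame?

Serial (axiom D): yes — every world has a successor (e.g. 1 R 1).
Euclidean (axiom 5): yes — any two successors of a common world are R-related.
Transitive (axiom 4): yes — every two-step R-path is closed by a direct edge.
Reflexive (axiom T): yes — every world is R-related to itself.
So F validates K, D, KD45, S5. The strongest is S5.

S5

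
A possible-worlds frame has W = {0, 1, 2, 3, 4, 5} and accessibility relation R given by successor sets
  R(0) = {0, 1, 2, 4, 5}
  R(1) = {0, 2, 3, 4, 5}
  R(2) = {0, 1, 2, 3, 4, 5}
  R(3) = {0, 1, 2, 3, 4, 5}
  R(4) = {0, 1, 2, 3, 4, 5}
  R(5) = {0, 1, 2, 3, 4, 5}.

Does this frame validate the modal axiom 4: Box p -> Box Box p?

No

The schema 4 characterises exactly the transitive frames.
Transitive: no — 0 R 1 and 1 R 3, but not 0 R 3.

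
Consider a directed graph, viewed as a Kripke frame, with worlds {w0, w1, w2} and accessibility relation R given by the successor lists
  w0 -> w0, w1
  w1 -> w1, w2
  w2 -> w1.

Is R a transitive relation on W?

Transitive: no — w0 R w1 and w1 R w2, but not w0 R w2.

No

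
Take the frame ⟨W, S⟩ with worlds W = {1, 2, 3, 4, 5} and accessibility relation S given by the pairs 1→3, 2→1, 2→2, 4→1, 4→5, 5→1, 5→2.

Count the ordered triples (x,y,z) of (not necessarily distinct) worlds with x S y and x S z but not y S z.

8

Enumerating: (1,3,3), (2,1,1), (2,1,2), (4,1,1), (4,1,5), (4,5,5), (5,1,1), (5,1,2).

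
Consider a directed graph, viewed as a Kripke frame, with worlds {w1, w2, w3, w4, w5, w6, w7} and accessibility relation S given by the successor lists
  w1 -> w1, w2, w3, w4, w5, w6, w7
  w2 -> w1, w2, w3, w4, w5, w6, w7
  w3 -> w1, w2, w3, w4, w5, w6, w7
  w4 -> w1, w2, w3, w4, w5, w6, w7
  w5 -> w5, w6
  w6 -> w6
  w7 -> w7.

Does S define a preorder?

Reflexive: yes — every world is S-related to itself.
Transitive: yes — every two-step S-path is closed by a direct edge.
So S is a preorder.

Yes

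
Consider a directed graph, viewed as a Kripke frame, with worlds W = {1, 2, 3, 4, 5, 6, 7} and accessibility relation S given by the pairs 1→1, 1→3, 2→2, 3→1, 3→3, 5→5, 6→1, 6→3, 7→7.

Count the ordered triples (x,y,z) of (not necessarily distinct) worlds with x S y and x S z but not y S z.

S is Euclidean; there are no such tuples.

0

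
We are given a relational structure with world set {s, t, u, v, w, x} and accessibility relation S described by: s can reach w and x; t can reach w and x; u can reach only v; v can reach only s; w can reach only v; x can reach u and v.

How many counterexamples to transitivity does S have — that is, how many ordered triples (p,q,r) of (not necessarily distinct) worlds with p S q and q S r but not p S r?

11

Enumerating: (s,w,v), (s,x,u), (s,x,v), (t,w,v), (t,x,u), (t,x,v), (u,v,s), (v,s,w), (v,s,x), (w,v,s), (x,v,s).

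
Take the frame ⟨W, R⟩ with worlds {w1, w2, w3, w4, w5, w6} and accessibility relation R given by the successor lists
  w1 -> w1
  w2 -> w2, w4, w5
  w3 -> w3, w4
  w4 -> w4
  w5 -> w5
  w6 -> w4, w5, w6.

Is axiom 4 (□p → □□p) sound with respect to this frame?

Yes

By correspondence theory, 4 is valid on a frame iff R is transitive.
Transitive: yes — every two-step R-path is closed by a direct edge.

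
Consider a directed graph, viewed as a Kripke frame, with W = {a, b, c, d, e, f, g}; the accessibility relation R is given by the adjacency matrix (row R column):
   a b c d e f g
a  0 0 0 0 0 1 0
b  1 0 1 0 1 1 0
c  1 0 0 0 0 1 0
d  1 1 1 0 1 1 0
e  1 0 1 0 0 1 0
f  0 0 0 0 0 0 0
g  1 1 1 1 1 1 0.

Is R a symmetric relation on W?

Symmetric: no — a R f but not f R a.

No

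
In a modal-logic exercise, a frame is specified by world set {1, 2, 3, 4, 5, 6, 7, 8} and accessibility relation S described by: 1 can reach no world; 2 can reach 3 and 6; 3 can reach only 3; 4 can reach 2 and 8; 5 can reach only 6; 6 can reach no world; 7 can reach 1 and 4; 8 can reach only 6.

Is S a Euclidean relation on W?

No

Euclidean: no — 2 S 3 and 2 S 6, but not 3 S 6.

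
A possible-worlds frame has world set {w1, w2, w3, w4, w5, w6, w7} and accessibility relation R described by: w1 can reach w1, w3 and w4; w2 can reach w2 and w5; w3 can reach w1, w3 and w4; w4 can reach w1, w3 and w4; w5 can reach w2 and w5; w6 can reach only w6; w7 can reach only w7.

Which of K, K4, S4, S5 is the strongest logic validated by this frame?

Transitive (axiom 4): yes — every two-step R-path is closed by a direct edge.
Reflexive (axiom T): yes — every world is R-related to itself.
Euclidean (axiom 5): yes — any two successors of a common world are R-related.
So F validates K, K4, S4, S5. The strongest is S5.

S5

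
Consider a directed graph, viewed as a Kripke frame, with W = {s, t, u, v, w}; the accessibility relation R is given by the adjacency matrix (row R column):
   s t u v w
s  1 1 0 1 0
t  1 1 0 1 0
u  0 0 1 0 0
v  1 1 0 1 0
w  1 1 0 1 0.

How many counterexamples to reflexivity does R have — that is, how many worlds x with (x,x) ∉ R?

Enumerating: w.

1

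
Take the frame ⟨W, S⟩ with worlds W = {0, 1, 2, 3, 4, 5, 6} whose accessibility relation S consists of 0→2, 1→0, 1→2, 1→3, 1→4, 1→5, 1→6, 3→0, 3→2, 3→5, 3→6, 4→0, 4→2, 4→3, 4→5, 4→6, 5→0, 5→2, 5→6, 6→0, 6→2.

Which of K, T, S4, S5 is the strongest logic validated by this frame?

K

Reflexive (axiom T): no — 0 is not related to itself.
Transitive (axiom 4): yes — every two-step S-path is closed by a direct edge.
Euclidean (axiom 5): no — 1 S 0 and 1 S 3, but not 0 S 3.
So F validates K; T would additionally require S to be reflexive. The strongest is K.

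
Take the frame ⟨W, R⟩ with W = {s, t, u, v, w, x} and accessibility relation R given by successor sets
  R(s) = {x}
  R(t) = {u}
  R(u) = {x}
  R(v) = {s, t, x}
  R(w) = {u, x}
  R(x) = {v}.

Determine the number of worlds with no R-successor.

0

R is serial; there are no such worlds.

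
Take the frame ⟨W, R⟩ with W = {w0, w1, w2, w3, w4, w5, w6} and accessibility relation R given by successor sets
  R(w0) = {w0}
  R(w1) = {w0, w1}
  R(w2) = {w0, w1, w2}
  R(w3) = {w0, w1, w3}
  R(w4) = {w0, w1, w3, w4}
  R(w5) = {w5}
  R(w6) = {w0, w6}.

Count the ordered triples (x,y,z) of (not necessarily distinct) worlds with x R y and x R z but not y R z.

14

Enumerating: (w1,w0,w1), (w2,w0,w1), (w2,w0,w2), (w2,w1,w2), (w3,w0,w1), (w3,w0,w3), (w3,w1,w3), (w4,w0,w1), (w4,w0,w3), (w4,w0,w4), (w4,w1,w3), (w4,w1,w4), (w4,w3,w4), (w6,w0,w6).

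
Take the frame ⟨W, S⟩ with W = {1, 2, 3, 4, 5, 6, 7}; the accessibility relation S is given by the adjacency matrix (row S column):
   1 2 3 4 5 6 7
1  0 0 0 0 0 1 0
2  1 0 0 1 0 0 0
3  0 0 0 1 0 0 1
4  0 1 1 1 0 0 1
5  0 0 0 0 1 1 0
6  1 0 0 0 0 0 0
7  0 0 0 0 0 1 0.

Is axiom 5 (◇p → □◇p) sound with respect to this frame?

By correspondence theory, 5 is valid on a frame iff S is Euclidean.
Euclidean: no — 2 S 1 and 2 S 4, but not 1 S 4.

No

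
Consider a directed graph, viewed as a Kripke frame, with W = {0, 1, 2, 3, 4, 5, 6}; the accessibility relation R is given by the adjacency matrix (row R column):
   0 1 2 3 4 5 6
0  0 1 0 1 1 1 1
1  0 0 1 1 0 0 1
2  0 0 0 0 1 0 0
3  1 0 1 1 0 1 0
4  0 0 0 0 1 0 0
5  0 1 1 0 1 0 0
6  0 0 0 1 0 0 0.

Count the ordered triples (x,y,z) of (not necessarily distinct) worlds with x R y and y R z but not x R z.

18

Enumerating: (0,1,2), (0,3,0), (0,3,2), (0,5,2), (1,2,4), (1,3,0), (1,3,5), (3,0,1), (3,0,4), (3,0,6), (3,2,4), (3,5,1), (3,5,4), (5,1,3), (5,1,6), (6,3,0), (6,3,2), (6,3,5).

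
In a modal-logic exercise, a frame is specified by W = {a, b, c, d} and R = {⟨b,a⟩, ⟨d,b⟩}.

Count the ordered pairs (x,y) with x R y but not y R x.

Enumerating: (b,a), (d,b).

2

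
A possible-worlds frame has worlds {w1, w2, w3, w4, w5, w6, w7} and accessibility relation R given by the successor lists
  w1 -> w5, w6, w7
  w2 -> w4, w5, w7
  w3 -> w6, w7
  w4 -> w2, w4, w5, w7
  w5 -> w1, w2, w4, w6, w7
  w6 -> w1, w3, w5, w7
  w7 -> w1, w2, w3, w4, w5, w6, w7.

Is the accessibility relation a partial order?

No

Reflexive: no — w1 is not related to itself.
Transitive: no — w1 R w5 and w5 R w2, but not w1 R w2.
Antisymmetric: no — w1 R w5 and w5 R w1 with w1 ≠ w5.
So R is not a partial order.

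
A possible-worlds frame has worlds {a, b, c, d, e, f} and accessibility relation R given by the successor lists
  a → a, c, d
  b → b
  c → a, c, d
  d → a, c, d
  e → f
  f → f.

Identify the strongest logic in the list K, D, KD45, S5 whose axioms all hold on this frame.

Serial (axiom D): yes — every world has a successor (e.g. a R a).
Euclidean (axiom 5): yes — any two successors of a common world are R-related.
Transitive (axiom 4): yes — every two-step R-path is closed by a direct edge.
Reflexive (axiom T): no — e is not related to itself.
So F validates K, D, KD45; S5 would additionally require R to be reflexive. The strongest is KD45.

KD45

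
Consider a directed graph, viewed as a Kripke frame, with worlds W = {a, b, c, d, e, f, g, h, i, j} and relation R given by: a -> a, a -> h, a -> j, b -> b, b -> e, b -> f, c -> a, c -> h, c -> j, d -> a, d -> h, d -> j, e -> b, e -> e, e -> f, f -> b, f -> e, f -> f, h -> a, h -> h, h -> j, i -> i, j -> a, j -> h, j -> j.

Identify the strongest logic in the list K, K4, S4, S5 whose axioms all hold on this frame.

Transitive (axiom 4): yes — every two-step R-path is closed by a direct edge.
Reflexive (axiom T): no — c is not related to itself.
Euclidean (axiom 5): yes — any two successors of a common world are R-related.
So F validates K, K4; S4 would additionally require R to be reflexive. The strongest is K4.

K4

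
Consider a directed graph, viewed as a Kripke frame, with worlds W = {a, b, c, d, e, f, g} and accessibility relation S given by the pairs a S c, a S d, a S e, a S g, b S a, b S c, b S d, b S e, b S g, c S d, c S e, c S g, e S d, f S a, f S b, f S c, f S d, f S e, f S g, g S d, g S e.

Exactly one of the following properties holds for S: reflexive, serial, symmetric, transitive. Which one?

transitive

Reflexive: no — a is not related to itself.
Serial: no — d has no S-successor.
Symmetric: no — a S c but not c S a.
Transitive: yes — every two-step S-path is closed by a direct edge.
Only transitive holds.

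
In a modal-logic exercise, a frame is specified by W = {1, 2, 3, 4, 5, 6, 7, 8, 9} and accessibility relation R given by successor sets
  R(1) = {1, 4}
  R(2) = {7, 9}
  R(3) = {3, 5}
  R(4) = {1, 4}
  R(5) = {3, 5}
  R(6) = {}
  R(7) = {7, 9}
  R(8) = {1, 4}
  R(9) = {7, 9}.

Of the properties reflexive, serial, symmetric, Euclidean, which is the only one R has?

Euclidean

Reflexive: no — 2 is not related to itself.
Serial: no — 6 has no R-successor.
Symmetric: no — 2 R 7 but not 7 R 2.
Euclidean: yes — any two successors of a common world are R-related.
Only Euclidean holds.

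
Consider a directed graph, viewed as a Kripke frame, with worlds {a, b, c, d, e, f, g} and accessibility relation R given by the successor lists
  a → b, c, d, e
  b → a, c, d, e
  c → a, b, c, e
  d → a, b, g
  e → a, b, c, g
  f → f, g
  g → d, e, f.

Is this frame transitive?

No

Transitive: no — a R d and d R g, but not a R g.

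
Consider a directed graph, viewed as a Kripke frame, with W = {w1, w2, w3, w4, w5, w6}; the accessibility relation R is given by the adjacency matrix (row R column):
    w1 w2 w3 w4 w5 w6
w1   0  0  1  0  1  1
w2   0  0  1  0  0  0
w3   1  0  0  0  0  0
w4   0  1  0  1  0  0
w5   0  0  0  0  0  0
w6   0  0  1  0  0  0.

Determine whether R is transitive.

Transitive: no — w2 R w3 and w3 R w1, but not w2 R w1.

No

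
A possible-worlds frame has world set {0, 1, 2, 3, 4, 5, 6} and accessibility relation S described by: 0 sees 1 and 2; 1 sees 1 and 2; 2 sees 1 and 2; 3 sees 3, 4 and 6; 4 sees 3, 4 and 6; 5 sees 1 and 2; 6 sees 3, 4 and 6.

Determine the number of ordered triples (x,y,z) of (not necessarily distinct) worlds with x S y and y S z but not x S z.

S is transitive; there are no such tuples.

0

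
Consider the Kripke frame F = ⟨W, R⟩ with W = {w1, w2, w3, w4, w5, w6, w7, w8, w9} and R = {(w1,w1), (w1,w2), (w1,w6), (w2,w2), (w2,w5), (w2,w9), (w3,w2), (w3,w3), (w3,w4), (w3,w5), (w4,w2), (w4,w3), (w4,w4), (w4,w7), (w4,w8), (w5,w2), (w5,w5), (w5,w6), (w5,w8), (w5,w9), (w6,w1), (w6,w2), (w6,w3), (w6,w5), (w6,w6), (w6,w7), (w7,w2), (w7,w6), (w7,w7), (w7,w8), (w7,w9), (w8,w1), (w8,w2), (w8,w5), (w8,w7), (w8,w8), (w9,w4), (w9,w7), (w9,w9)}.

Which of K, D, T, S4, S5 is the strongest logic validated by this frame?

T

Serial (axiom D): yes — every world has a successor (e.g. w1 R w1).
Reflexive (axiom T): yes — every world is R-related to itself.
Transitive (axiom 4): no — w1 R w2 and w2 R w5, but not w1 R w5.
Euclidean (axiom 5): no — w1 R w2 and w1 R w6, but not w2 R w6.
So F validates K, D, T; S4 would additionally require R to be transitive. The strongest is T.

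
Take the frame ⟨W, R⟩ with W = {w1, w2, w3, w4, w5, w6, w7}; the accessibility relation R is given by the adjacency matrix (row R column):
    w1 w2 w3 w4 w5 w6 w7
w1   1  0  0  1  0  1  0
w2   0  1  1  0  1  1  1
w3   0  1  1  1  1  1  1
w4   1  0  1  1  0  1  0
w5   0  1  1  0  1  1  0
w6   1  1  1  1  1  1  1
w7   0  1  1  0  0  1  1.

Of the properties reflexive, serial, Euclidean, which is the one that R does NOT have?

Euclidean

Reflexive: yes — every world is R-related to itself.
Serial: yes — every world has a successor (e.g. w1 R w1).
Euclidean: no — w2 R w5 and w2 R w7, but not w5 R w7.
Only Euclidean fails.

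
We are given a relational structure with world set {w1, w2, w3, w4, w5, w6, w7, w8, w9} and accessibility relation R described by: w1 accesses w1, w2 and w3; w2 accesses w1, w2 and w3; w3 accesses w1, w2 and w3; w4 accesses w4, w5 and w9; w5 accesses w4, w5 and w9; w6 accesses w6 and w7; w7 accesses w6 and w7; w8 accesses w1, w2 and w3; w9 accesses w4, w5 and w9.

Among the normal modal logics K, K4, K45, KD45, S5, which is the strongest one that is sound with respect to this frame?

KD45

Transitive (axiom 4): yes — every two-step R-path is closed by a direct edge.
Euclidean (axiom 5): yes — any two successors of a common world are R-related.
Serial (axiom D): yes — every world has a successor (e.g. w1 R w1).
Reflexive (axiom T): no — w8 is not related to itself.
So F validates K, K4, K45, KD45; S5 would additionally require R to be reflexive. The strongest is KD45.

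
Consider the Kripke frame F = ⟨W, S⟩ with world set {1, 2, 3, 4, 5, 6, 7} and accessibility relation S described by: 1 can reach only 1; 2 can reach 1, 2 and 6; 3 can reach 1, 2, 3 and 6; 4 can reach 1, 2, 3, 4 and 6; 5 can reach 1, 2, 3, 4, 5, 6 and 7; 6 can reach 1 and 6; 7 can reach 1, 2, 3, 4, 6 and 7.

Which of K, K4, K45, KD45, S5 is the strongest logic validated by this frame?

K4

Transitive (axiom 4): yes — every two-step S-path is closed by a direct edge.
Euclidean (axiom 5): no — 2 S 1 and 2 S 6, but not 1 S 6.
Serial (axiom D): yes — every world has a successor (e.g. 1 S 1).
Reflexive (axiom T): yes — every world is S-related to itself.
So F validates K, K4; K45 would additionally require S to be Euclidean. The strongest is K4.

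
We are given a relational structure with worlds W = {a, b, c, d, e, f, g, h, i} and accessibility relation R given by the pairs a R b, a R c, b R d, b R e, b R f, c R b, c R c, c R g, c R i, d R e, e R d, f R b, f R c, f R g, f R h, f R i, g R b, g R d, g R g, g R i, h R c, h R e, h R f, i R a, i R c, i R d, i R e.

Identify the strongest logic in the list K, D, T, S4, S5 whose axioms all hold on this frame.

D

Serial (axiom D): yes — every world has a successor (e.g. a R b).
Reflexive (axiom T): no — a is not related to itself.
Transitive (axiom 4): no — a R b and b R d, but not a R d.
Euclidean (axiom 5): no — a R b and a R c, but not b R c.
So F validates K, D; T would additionally require R to be reflexive. The strongest is D.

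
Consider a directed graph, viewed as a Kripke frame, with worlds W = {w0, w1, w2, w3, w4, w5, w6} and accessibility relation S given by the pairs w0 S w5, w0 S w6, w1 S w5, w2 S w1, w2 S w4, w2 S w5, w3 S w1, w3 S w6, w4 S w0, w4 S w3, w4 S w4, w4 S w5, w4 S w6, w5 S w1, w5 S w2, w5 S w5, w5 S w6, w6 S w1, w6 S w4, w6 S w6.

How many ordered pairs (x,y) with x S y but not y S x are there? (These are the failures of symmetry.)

Enumerating: (w0,w5), (w0,w6), (w2,w1), (w2,w4), (w3,w1), (w3,w6), (w4,w0), (w4,w3), (w4,w5), (w5,w6), (w6,w1).

11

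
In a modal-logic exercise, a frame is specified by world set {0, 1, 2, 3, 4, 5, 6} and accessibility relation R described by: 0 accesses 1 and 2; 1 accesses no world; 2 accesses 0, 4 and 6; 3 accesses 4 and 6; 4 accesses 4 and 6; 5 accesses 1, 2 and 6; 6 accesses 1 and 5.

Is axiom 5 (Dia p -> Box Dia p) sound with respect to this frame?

No

The schema 5 characterises exactly the Euclidean frames.
Euclidean: no — 0 R 1 and 0 R 2, but not 1 R 2.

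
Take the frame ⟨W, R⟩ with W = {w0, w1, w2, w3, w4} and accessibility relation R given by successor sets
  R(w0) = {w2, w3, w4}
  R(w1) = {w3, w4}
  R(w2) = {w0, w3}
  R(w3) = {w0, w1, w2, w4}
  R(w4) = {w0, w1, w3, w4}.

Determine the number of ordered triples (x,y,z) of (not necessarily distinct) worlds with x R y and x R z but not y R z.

21

Enumerating: (w0,w2,w2), (w0,w2,w4), (w0,w3,w3), (w0,w4,w2), (w1,w3,w3), (w2,w0,w0), (w2,w3,w3), (w3,w0,w0), (w3,w0,w1), (w3,w1,w0), (w3,w1,w1), (w3,w1,w2), … and 9 more.
Total: 21.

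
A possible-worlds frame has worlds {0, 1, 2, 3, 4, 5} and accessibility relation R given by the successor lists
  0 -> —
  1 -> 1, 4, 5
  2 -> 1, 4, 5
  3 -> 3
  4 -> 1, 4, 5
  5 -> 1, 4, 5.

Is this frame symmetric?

No

Symmetric: no — 2 R 1 but not 1 R 2.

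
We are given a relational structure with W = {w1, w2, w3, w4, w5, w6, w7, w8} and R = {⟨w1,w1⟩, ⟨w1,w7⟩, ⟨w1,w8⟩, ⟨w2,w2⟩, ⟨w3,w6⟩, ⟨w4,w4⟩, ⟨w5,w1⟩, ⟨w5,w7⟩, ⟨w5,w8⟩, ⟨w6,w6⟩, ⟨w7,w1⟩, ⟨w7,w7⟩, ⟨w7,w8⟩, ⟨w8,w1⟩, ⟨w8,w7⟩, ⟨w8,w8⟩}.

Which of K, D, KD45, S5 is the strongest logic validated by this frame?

Serial (axiom D): yes — every world has a successor (e.g. w1 R w1).
Euclidean (axiom 5): yes — any two successors of a common world are R-related.
Transitive (axiom 4): yes — every two-step R-path is closed by a direct edge.
Reflexive (axiom T): no — w3 is not related to itself.
So F validates K, D, KD45; S5 would additionally require R to be reflexive. The strongest is KD45.

KD45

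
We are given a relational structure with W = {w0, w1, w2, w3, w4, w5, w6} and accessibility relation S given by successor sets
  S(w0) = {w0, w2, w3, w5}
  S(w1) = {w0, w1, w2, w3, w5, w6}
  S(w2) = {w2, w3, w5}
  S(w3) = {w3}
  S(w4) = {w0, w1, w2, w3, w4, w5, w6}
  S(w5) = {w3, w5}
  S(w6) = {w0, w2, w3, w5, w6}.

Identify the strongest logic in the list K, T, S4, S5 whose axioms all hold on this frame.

S4

Reflexive (axiom T): yes — every world is S-related to itself.
Transitive (axiom 4): yes — every two-step S-path is closed by a direct edge.
Euclidean (axiom 5): no — w0 S w3 and w0 S w2, but not w3 S w2.
So F validates K, T, S4; S5 would additionally require S to be Euclidean. The strongest is S4.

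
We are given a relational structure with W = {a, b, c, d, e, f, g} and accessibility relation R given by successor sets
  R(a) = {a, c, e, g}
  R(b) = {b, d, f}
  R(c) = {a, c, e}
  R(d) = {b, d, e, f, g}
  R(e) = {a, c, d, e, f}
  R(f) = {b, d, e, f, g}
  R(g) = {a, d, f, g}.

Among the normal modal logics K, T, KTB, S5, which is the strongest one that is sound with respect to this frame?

KTB

Reflexive (axiom T): yes — every world is R-related to itself.
Symmetric (axiom B): yes — every pair in R has its reverse in R.
Euclidean (axiom 5): no — a R c and a R g, but not c R g.
So F validates K, T, KTB; S5 would additionally require R to be Euclidean. The strongest is KTB.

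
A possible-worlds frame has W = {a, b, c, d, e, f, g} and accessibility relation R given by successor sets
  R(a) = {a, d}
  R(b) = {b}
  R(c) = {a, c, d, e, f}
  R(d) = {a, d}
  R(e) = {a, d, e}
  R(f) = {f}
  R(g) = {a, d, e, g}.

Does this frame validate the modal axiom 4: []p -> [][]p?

Yes

The schema 4 characterises exactly the transitive frames.
Transitive: yes — every two-step R-path is closed by a direct edge.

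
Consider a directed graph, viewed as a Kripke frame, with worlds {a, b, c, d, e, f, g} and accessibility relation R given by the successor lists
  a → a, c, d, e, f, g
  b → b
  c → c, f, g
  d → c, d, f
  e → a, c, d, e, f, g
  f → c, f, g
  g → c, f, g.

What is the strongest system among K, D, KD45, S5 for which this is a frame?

Serial (axiom D): yes — every world has a successor (e.g. a R a).
Euclidean (axiom 5): no — a R c and a R d, but not c R d.
Transitive (axiom 4): no — d R c and c R g, but not d R g.
Reflexive (axiom T): yes — every world is R-related to itself.
So F validates K, D; KD45 would additionally require R to be Euclidean and transitive. The strongest is D.

D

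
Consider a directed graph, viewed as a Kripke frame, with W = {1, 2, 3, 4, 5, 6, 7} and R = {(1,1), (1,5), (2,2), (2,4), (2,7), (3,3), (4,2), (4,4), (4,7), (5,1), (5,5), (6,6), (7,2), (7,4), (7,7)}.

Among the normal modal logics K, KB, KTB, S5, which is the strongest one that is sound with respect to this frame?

S5

Symmetric (axiom B): yes — every pair in R has its reverse in R.
Reflexive (axiom T): yes — every world is R-related to itself.
Euclidean (axiom 5): yes — any two successors of a common world are R-related.
So F validates K, KB, KTB, S5. The strongest is S5.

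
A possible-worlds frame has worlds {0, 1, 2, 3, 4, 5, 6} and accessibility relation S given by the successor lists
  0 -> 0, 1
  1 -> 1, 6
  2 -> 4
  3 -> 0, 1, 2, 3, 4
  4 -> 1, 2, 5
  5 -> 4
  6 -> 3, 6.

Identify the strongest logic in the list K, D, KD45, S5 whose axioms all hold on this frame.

D

Serial (axiom D): yes — every world has a successor (e.g. 0 S 0).
Euclidean (axiom 5): no — 3 S 0 and 3 S 2, but not 0 S 2.
Transitive (axiom 4): no — 0 S 1 and 1 S 6, but not 0 S 6.
Reflexive (axiom T): no — 2 is not related to itself.
So F validates K, D; KD45 would additionally require S to be Euclidean and transitive. The strongest is D.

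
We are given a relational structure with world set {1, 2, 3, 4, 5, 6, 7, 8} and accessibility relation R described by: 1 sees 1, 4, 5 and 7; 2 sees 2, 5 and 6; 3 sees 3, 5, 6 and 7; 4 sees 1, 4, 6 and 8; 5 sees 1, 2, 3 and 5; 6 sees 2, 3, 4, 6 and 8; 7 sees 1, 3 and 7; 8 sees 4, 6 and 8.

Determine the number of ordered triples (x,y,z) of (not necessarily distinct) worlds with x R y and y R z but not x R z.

36

Enumerating: (1,4,6), (1,4,8), (1,5,2), (1,5,3), (1,7,3), (2,5,1), (2,5,3), (2,6,3), (2,6,4), (2,6,8), (3,5,1), (3,5,2), … and 24 more.
Total: 36.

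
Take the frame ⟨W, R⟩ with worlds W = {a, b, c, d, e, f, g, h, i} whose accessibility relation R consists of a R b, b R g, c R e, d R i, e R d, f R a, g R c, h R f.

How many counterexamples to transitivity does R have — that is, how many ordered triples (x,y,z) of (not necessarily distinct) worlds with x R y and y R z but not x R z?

Enumerating: (a,b,g), (b,g,c), (c,e,d), (e,d,i), (f,a,b), (g,c,e), (h,f,a).

7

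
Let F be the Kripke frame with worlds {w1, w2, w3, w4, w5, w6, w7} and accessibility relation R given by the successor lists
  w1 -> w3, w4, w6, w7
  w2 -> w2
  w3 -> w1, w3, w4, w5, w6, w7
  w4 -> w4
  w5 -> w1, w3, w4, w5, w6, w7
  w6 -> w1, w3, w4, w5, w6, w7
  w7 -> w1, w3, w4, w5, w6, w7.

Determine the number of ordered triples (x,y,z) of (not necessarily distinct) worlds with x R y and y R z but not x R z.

6

Enumerating: (w1,w3,w1), (w1,w3,w5), (w1,w6,w1), (w1,w6,w5), (w1,w7,w1), (w1,w7,w5).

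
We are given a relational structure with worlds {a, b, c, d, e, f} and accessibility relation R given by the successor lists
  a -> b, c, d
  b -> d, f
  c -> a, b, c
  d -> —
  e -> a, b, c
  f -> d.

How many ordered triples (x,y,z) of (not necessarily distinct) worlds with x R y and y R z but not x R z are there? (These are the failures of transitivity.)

Enumerating: (a,b,f), (a,c,a), (c,a,d), (c,b,d), (c,b,f), (e,a,d), (e,b,d), (e,b,f).

8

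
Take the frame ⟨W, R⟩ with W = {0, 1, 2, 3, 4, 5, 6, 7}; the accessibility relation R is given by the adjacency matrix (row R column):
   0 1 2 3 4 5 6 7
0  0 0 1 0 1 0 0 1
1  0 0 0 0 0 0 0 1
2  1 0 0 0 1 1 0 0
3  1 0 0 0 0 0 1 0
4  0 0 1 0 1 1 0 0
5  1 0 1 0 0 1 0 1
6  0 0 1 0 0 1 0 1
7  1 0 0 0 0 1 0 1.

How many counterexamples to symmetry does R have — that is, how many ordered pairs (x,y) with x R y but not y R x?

Enumerating: (0,4), (1,7), (3,0), (3,6), (4,5), (5,0), (6,2), (6,5), (6,7).

9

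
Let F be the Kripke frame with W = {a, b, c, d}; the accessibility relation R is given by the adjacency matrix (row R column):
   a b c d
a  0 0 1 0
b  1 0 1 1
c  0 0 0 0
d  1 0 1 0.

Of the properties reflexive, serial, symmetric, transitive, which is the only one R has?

Reflexive: no — a is not related to itself.
Serial: no — c has no R-successor.
Symmetric: no — a R c but not c R a.
Transitive: yes — every two-step R-path is closed by a direct edge.
Only transitive holds.

transitive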